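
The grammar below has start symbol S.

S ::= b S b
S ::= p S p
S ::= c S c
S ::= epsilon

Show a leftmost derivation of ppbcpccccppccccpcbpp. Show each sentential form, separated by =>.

S => pSp => ppSpp => ppbSbpp => ppbcScbpp => ppbcpSpcbpp => ppbcpcScpcbpp => ppbcpccSccpcbpp => ppbcpcccScccpcbpp => ppbcpccccSccccpcbpp => ppbcpccccpSpccccpcbpp => ppbcpccccppccccpcbpp

S => pSp   [S ::= p S p]
pSp => ppSpp   [S ::= p S p]
ppSpp => ppbSbpp   [S ::= b S b]
ppbSbpp => ppbcScbpp   [S ::= c S c]
ppbcScbpp => ppbcpSpcbpp   [S ::= p S p]
ppbcpSpcbpp => ppbcpcScpcbpp   [S ::= c S c]
ppbcpcScpcbpp => ppbcpccSccpcbpp   [S ::= c S c]
ppbcpccSccpcbpp => ppbcpcccScccpcbpp   [S ::= c S c]
ppbcpcccScccpcbpp => ppbcpccccSccccpcbpp   [S ::= c S c]
ppbcpccccSccccpcbpp => ppbcpccccpSpccccpcbpp   [S ::= p S p]
ppbcpccccpSpccccpcbpp => ppbcpccccppccccpcbpp   [S ::= epsilon]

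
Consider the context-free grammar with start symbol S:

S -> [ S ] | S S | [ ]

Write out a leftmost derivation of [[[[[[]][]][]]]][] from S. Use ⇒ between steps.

S ⇒ SS ⇒ [S]S ⇒ [[S]]S ⇒ [[[S]]]S ⇒ [[[SS]]]S ⇒ [[[[S]S]]]S ⇒ [[[[SS]S]]]S ⇒ [[[[[S]S]S]]]S ⇒ [[[[[[]]S]S]]]S ⇒ [[[[[[]][]]S]]]S ⇒ [[[[[[]][]][]]]]S ⇒ [[[[[[]][]][]]]][]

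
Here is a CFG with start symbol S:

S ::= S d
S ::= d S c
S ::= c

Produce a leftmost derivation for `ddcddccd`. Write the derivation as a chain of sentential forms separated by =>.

S => Sd   [S ::= S d]
Sd => dScd   [S ::= d S c]
dScd => ddSccd   [S ::= d S c]
ddSccd => ddSdccd   [S ::= S d]
ddSdccd => ddSddccd   [S ::= S d]
ddSddccd => ddcddccd   [S ::= c]

S => Sd => dScd => ddSccd => ddSdccd => ddSddccd => ddcddccd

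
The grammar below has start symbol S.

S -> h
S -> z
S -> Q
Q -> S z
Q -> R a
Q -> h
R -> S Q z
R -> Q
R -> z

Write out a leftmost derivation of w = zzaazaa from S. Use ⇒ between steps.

S ⇒ Q ⇒ Ra ⇒ Qa ⇒ Raa ⇒ SQzaa ⇒ zQzaa ⇒ zRazaa ⇒ zQazaa ⇒ zRaazaa ⇒ zzaazaa

S ⇒ Q   [S -> Q]
Q ⇒ Ra   [Q -> R a]
Ra ⇒ Qa   [R -> Q]
Qa ⇒ Raa   [Q -> R a]
Raa ⇒ SQzaa   [R -> S Q z]
SQzaa ⇒ zQzaa   [S -> z]
zQzaa ⇒ zRazaa   [Q -> R a]
zRazaa ⇒ zQazaa   [R -> Q]
zQazaa ⇒ zRaazaa   [Q -> R a]
zRaazaa ⇒ zzaazaa   [R -> z]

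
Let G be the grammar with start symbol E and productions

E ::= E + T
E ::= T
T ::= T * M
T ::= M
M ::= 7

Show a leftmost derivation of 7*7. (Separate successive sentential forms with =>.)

E=>T=>T*M=>M*M=>7*M=>7*7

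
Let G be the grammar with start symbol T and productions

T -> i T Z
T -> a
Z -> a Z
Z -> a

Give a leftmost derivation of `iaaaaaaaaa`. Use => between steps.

T => iTZ   [T -> i T Z]
iTZ => iaZ   [T -> a]
iaZ => iaaZ   [Z -> a Z]
iaaZ => iaaaZ   [Z -> a Z]
iaaaZ => iaaaaZ   [Z -> a Z]
iaaaaZ => iaaaaaZ   [Z -> a Z]
iaaaaaZ => iaaaaaaZ   [Z -> a Z]
iaaaaaaZ => iaaaaaaaZ   [Z -> a Z]
iaaaaaaaZ => iaaaaaaaaZ   [Z -> a Z]
iaaaaaaaaZ => iaaaaaaaaa   [Z -> a]

T => iTZ => iaZ => iaaZ => iaaaZ => iaaaaZ => iaaaaaZ => iaaaaaaZ => iaaaaaaaZ => iaaaaaaaaZ => iaaaaaaaaa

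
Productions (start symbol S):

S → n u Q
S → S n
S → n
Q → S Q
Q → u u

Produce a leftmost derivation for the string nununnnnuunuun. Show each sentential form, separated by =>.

S => Sn => nuQn => nuSQn => nuSnQn => nunuQnQn => nunuSQnQn => nunuSnQnQn => nunuSnnQnQn => nunuSnnnQnQn => nununnnnQnQn => nununnnnuunQn => nununnnnuunuun

S => Sn   [S → S n]
Sn => nuQn   [S → n u Q]
nuQn => nuSQn   [Q → S Q]
nuSQn => nuSnQn   [S → S n]
nuSnQn => nunuQnQn   [S → n u Q]
nunuQnQn => nunuSQnQn   [Q → S Q]
nunuSQnQn => nunuSnQnQn   [S → S n]
nunuSnQnQn => nunuSnnQnQn   [S → S n]
nunuSnnQnQn => nunuSnnnQnQn   [S → S n]
nunuSnnnQnQn => nununnnnQnQn   [S → n]
nununnnnQnQn => nununnnnuunQn   [Q → u u]
nununnnnuunQn => nununnnnuunuun   [Q → u u]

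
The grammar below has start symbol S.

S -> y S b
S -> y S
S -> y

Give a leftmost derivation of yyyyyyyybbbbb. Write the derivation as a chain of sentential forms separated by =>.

S => yS   [S -> y S]
yS => yySb   [S -> y S b]
yySb => yyySbb   [S -> y S b]
yyySbb => yyyySbb   [S -> y S]
yyyySbb => yyyyySbbb   [S -> y S b]
yyyyySbbb => yyyyyySbbbb   [S -> y S b]
yyyyyySbbbb => yyyyyyySbbbbb   [S -> y S b]
yyyyyyySbbbbb => yyyyyyyybbbbb   [S -> y]

S=>yS=>yySb=>yyySbb=>yyyySbb=>yyyyySbbb=>yyyyyySbbbb=>yyyyyyySbbbbb=>yyyyyyyybbbbb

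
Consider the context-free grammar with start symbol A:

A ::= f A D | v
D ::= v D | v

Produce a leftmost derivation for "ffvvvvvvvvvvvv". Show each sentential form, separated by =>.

A => fAD => ffADD => ffvDD => ffvvDD => ffvvvD => ffvvvvD => ffvvvvvD => ffvvvvvvD => ffvvvvvvvD => ffvvvvvvvvD => ffvvvvvvvvvD => ffvvvvvvvvvvD => ffvvvvvvvvvvvD => ffvvvvvvvvvvvv

A => fAD   [A ::= f A D]
fAD => ffADD   [A ::= f A D]
ffADD => ffvDD   [A ::= v]
ffvDD => ffvvDD   [D ::= v D]
ffvvDD => ffvvvD   [D ::= v]
ffvvvD => ffvvvvD   [D ::= v D]
ffvvvvD => ffvvvvvD   [D ::= v D]
ffvvvvvD => ffvvvvvvD   [D ::= v D]
ffvvvvvvD => ffvvvvvvvD   [D ::= v D]
ffvvvvvvvD => ffvvvvvvvvD   [D ::= v D]
ffvvvvvvvvD => ffvvvvvvvvvD   [D ::= v D]
ffvvvvvvvvvD => ffvvvvvvvvvvD   [D ::= v D]
ffvvvvvvvvvvD => ffvvvvvvvvvvvD   [D ::= v D]
ffvvvvvvvvvvvD => ffvvvvvvvvvvvv   [D ::= v]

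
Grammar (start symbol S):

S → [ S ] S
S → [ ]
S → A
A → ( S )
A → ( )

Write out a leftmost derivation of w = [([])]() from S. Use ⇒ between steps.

S⇒[S]S⇒[A]S⇒[(S)]S⇒[([])]S⇒[([])]A⇒[([])]()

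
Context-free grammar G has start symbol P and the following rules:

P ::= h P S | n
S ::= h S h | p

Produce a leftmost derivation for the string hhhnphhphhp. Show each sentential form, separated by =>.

P => hPS => hhPSS => hhhPSSS => hhhnSSS => hhhnpSS => hhhnphShS => hhhnphhShhS => hhhnphhphhS => hhhnphhphhp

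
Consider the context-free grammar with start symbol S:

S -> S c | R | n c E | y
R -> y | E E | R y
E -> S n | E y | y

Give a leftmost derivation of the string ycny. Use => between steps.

S => R => EE => SnE => ScnE => RcnE => ycnE => ycny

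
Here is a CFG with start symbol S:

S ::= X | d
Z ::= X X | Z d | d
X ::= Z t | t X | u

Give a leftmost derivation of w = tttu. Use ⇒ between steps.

S⇒X⇒tX⇒ttX⇒tttX⇒tttu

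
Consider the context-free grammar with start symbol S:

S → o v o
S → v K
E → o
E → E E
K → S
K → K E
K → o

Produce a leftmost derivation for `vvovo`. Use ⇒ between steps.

S ⇒ vK   [S → v K]
vK ⇒ vS   [K → S]
vS ⇒ vvK   [S → v K]
vvK ⇒ vvS   [K → S]
vvS ⇒ vvovo   [S → o v o]

S ⇒ vK ⇒ vS ⇒ vvK ⇒ vvS ⇒ vvovo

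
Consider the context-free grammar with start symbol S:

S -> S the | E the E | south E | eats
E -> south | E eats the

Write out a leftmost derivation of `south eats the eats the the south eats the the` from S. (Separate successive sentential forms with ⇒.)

S ⇒ S the ⇒ E the E the ⇒ E eats the the E the ⇒ E eats the eats the the E the ⇒ south eats the eats the the E the ⇒ south eats the eats the the E eats the the ⇒ south eats the eats the the south eats the the

S ⇒ S the   [S -> S the]
S the ⇒ E the E the   [S -> E the E]
E the E the ⇒ E eats the the E the   [E -> E eats the]
E eats the the E the ⇒ E eats the eats the the E the   [E -> E eats the]
E eats the eats the the E the ⇒ south eats the eats the the E the   [E -> south]
south eats the eats the the E the ⇒ south eats the eats the the E eats the the   [E -> E eats the]
south eats the eats the the E eats the the ⇒ south eats the eats the the south eats the the   [E -> south]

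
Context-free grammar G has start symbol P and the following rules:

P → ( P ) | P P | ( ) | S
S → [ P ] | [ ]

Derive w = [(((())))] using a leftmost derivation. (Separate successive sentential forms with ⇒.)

P⇒S⇒[P]⇒[(P)]⇒[((P))]⇒[(((P)))]⇒[(((())))]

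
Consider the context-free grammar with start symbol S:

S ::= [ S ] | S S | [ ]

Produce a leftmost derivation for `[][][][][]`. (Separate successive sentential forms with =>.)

S => SS   [S ::= S S]
SS => SSS   [S ::= S S]
SSS => []SS   [S ::= [ ]]
[]SS => []SSS   [S ::= S S]
[]SSS => []SSSS   [S ::= S S]
[]SSSS => [][]SSS   [S ::= [ ]]
[][]SSS => [][][]SS   [S ::= [ ]]
[][][]SS => [][][][]S   [S ::= [ ]]
[][][][]S => [][][][][]   [S ::= [ ]]

S => SS => SSS => []SS => []SSS => []SSSS => [][]SSS => [][][]SS => [][][][]S => [][][][][]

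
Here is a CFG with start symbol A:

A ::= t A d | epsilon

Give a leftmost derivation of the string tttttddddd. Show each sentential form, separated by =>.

A => tAd => ttAdd => tttAddd => ttttAdddd => tttttAddddd => tttttddddd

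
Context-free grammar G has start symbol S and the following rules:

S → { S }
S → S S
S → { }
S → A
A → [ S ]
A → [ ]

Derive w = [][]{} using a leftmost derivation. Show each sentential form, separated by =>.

S => SS   [S → S S]
SS => AS   [S → A]
AS => []S   [A → [ ]]
[]S => []SS   [S → S S]
[]SS => []AS   [S → A]
[]AS => [][]S   [A → [ ]]
[][]S => [][]{}   [S → { }]

S => SS => AS => []S => []SS => []AS => [][]S => [][]{}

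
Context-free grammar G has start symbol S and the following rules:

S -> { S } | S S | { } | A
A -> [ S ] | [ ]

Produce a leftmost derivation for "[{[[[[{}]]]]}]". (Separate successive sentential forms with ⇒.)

S⇒A⇒[S]⇒[{S}]⇒[{A}]⇒[{[S]}]⇒[{[A]}]⇒[{[[S]]}]⇒[{[[A]]}]⇒[{[[[S]]]}]⇒[{[[[A]]]}]⇒[{[[[[S]]]]}]⇒[{[[[[{}]]]]}]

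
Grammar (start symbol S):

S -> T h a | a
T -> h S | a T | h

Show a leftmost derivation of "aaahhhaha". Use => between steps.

S => Tha => aTha => aaTha => aaaTha => aaahSha => aaahThaha => aaahhhaha

S => Tha   [S -> T h a]
Tha => aTha   [T -> a T]
aTha => aaTha   [T -> a T]
aaTha => aaaTha   [T -> a T]
aaaTha => aaahSha   [T -> h S]
aaahSha => aaahThaha   [S -> T h a]
aaahThaha => aaahhhaha   [T -> h]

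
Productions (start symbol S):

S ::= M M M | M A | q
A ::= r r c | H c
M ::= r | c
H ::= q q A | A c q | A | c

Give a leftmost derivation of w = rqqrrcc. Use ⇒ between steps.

S ⇒ MA   [S ::= M A]
MA ⇒ rA   [M ::= r]
rA ⇒ rHc   [A ::= H c]
rHc ⇒ rqqAc   [H ::= q q A]
rqqAc ⇒ rqqrrcc   [A ::= r r c]

S⇒MA⇒rA⇒rHc⇒rqqAc⇒rqqrrcc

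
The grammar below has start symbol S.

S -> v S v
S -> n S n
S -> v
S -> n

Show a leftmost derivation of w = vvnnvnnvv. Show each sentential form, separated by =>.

S => vSv   [S -> v S v]
vSv => vvSvv   [S -> v S v]
vvSvv => vvnSnvv   [S -> n S n]
vvnSnvv => vvnnSnnvv   [S -> n S n]
vvnnSnnvv => vvnnvnnvv   [S -> v]

S=>vSv=>vvSvv=>vvnSnvv=>vvnnSnnvv=>vvnnvnnvv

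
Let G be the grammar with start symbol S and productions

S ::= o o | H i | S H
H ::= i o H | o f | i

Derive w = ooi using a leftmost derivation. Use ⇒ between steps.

S⇒SH⇒ooH⇒ooi

S ⇒ SH   [S ::= S H]
SH ⇒ ooH   [S ::= o o]
ooH ⇒ ooi   [H ::= i]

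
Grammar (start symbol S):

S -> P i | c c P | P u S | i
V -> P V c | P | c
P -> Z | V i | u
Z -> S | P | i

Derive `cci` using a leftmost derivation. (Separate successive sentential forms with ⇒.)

S ⇒ ccP   [S -> c c P]
ccP ⇒ ccZ   [P -> Z]
ccZ ⇒ cci   [Z -> i]

S ⇒ ccP ⇒ ccZ ⇒ cci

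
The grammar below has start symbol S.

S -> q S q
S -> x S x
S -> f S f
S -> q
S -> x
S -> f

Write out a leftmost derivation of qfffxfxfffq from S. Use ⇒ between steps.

S ⇒ qSq ⇒ qfSfq ⇒ qffSffq ⇒ qfffSfffq ⇒ qfffxSxfffq ⇒ qfffxfxfffq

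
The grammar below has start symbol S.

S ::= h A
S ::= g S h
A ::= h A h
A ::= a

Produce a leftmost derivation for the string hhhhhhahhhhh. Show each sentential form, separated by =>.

S => hA   [S ::= h A]
hA => hhAh   [A ::= h A h]
hhAh => hhhAhh   [A ::= h A h]
hhhAhh => hhhhAhhh   [A ::= h A h]
hhhhAhhh => hhhhhAhhhh   [A ::= h A h]
hhhhhAhhhh => hhhhhhAhhhhh   [A ::= h A h]
hhhhhhAhhhhh => hhhhhhahhhhh   [A ::= a]

S => hA => hhAh => hhhAhh => hhhhAhhh => hhhhhAhhhh => hhhhhhAhhhhh => hhhhhhahhhhh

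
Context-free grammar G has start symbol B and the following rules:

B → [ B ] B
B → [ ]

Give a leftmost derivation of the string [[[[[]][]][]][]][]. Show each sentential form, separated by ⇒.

B⇒[B]B⇒[[B]B]B⇒[[[B]B]B]B⇒[[[[B]B]B]B]B⇒[[[[[]]B]B]B]B⇒[[[[[]][]]B]B]B⇒[[[[[]][]][]]B]B⇒[[[[[]][]][]][]]B⇒[[[[[]][]][]][]][]

B ⇒ [B]B   [B → [ B ] B]
[B]B ⇒ [[B]B]B   [B → [ B ] B]
[[B]B]B ⇒ [[[B]B]B]B   [B → [ B ] B]
[[[B]B]B]B ⇒ [[[[B]B]B]B]B   [B → [ B ] B]
[[[[B]B]B]B]B ⇒ [[[[[]]B]B]B]B   [B → [ ]]
[[[[[]]B]B]B]B ⇒ [[[[[]][]]B]B]B   [B → [ ]]
[[[[[]][]]B]B]B ⇒ [[[[[]][]][]]B]B   [B → [ ]]
[[[[[]][]][]]B]B ⇒ [[[[[]][]][]][]]B   [B → [ ]]
[[[[[]][]][]][]]B ⇒ [[[[[]][]][]][]][]   [B → [ ]]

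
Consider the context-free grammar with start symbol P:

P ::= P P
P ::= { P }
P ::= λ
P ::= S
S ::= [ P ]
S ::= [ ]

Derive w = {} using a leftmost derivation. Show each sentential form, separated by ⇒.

P ⇒ PP ⇒ PPP ⇒ {P}PP ⇒ {}PP ⇒ {}P ⇒ {}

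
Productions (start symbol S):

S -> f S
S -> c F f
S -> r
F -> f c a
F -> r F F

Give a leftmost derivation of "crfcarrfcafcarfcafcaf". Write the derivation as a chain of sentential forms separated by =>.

S=>cFf=>crFFf=>crfcaFf=>crfcarFFf=>crfcarrFFFf=>crfcarrfcaFFf=>crfcarrfcafcaFf=>crfcarrfcafcarFFf=>crfcarrfcafcarfcaFf=>crfcarrfcafcarfcafcaf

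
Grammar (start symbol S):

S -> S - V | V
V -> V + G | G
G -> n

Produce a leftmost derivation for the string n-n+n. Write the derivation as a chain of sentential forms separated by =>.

S => S-V   [S -> S - V]
S-V => V-V   [S -> V]
V-V => G-V   [V -> G]
G-V => n-V   [G -> n]
n-V => n-V+G   [V -> V + G]
n-V+G => n-G+G   [V -> G]
n-G+G => n-n+G   [G -> n]
n-n+G => n-n+n   [G -> n]

S=>S-V=>V-V=>G-V=>n-V=>n-V+G=>n-G+G=>n-n+G=>n-n+n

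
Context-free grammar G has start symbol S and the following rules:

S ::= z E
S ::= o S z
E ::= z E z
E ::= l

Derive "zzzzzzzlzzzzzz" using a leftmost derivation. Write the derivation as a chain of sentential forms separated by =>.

S => zE => zzEz => zzzEzz => zzzzEzzz => zzzzzEzzzz => zzzzzzEzzzzz => zzzzzzzEzzzzzz => zzzzzzzlzzzzzz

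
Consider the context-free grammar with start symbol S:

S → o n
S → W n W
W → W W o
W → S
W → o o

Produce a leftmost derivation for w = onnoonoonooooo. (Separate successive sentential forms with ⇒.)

S⇒WnW⇒SnW⇒WnWnW⇒SnWnW⇒onnWnW⇒onnSnW⇒onnWnWnW⇒onnoonWnW⇒onnoonoonW⇒onnoonoonWWo⇒onnoonoonooWo⇒onnoonoonooooo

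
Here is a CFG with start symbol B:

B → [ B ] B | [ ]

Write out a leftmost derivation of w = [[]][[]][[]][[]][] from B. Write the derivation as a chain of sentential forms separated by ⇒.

B⇒[B]B⇒[[]]B⇒[[]][B]B⇒[[]][[]]B⇒[[]][[]][B]B⇒[[]][[]][[]]B⇒[[]][[]][[]][B]B⇒[[]][[]][[]][[]]B⇒[[]][[]][[]][[]][]

B ⇒ [B]B   [B → [ B ] B]
[B]B ⇒ [[]]B   [B → [ ]]
[[]]B ⇒ [[]][B]B   [B → [ B ] B]
[[]][B]B ⇒ [[]][[]]B   [B → [ ]]
[[]][[]]B ⇒ [[]][[]][B]B   [B → [ B ] B]
[[]][[]][B]B ⇒ [[]][[]][[]]B   [B → [ ]]
[[]][[]][[]]B ⇒ [[]][[]][[]][B]B   [B → [ B ] B]
[[]][[]][[]][B]B ⇒ [[]][[]][[]][[]]B   [B → [ ]]
[[]][[]][[]][[]]B ⇒ [[]][[]][[]][[]][]   [B → [ ]]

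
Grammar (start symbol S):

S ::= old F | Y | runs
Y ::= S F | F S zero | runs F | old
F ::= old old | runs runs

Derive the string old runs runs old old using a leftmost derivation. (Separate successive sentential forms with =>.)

S => Y => S F => old F F => old runs runs F => old runs runs old old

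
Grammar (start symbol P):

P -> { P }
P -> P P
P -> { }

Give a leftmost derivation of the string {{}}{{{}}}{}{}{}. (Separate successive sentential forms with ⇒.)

P ⇒ PP ⇒ PPP ⇒ PPPP ⇒ {P}PPP ⇒ {{}}PPP ⇒ {{}}PPPP ⇒ {{}}{P}PPP ⇒ {{}}{{P}}PPP ⇒ {{}}{{{}}}PPP ⇒ {{}}{{{}}}{}PP ⇒ {{}}{{{}}}{}{}P ⇒ {{}}{{{}}}{}{}{}

P ⇒ PP   [P -> P P]
PP ⇒ PPP   [P -> P P]
PPP ⇒ PPPP   [P -> P P]
PPPP ⇒ {P}PPP   [P -> { P }]
{P}PPP ⇒ {{}}PPP   [P -> { }]
{{}}PPP ⇒ {{}}PPPP   [P -> P P]
{{}}PPPP ⇒ {{}}{P}PPP   [P -> { P }]
{{}}{P}PPP ⇒ {{}}{{P}}PPP   [P -> { P }]
{{}}{{P}}PPP ⇒ {{}}{{{}}}PPP   [P -> { }]
{{}}{{{}}}PPP ⇒ {{}}{{{}}}{}PP   [P -> { }]
{{}}{{{}}}{}PP ⇒ {{}}{{{}}}{}{}P   [P -> { }]
{{}}{{{}}}{}{}P ⇒ {{}}{{{}}}{}{}{}   [P -> { }]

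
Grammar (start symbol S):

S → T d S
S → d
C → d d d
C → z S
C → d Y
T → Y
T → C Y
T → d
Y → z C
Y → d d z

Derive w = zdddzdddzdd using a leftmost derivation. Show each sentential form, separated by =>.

S => TdS   [S → T d S]
TdS => CYdS   [T → C Y]
CYdS => zSYdS   [C → z S]
zSYdS => zTdSYdS   [S → T d S]
zTdSYdS => zddSYdS   [T → d]
zddSYdS => zdddYdS   [S → d]
zdddYdS => zdddzCdS   [Y → z C]
zdddzCdS => zdddzdYdS   [C → d Y]
zdddzdYdS => zdddzdddzdS   [Y → d d z]
zdddzdddzdS => zdddzdddzdd   [S → d]

S => TdS => CYdS => zSYdS => zTdSYdS => zddSYdS => zdddYdS => zdddzCdS => zdddzdYdS => zdddzdddzdS => zdddzdddzdd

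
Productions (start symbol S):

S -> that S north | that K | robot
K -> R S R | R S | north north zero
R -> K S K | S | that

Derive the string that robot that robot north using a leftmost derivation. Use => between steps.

S => that K => that R S => that S S => that robot S => that robot that S north => that robot that robot north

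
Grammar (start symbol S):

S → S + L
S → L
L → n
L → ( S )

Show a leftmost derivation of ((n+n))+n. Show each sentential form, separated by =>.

S=>S+L=>L+L=>(S)+L=>(L)+L=>((S))+L=>((S+L))+L=>((L+L))+L=>((n+L))+L=>((n+n))+L=>((n+n))+n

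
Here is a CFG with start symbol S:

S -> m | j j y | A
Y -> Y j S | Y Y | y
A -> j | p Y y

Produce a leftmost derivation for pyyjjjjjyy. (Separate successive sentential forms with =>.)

S => A   [S -> A]
A => pYy   [A -> p Y y]
pYy => pYjSy   [Y -> Y j S]
pYjSy => pYjSjSy   [Y -> Y j S]
pYjSjSy => pYYjSjSy   [Y -> Y Y]
pYYjSjSy => pyYjSjSy   [Y -> y]
pyYjSjSy => pyyjSjSy   [Y -> y]
pyyjSjSy => pyyjAjSy   [S -> A]
pyyjAjSy => pyyjjjSy   [A -> j]
pyyjjjSy => pyyjjjjjyy   [S -> j j y]

S => A => pYy => pYjSy => pYjSjSy => pYYjSjSy => pyYjSjSy => pyyjSjSy => pyyjAjSy => pyyjjjSy => pyyjjjjjyy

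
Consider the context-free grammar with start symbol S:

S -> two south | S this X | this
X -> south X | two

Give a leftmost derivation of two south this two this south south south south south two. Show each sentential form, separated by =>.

S => S this X => S this X this X => two south this X this X => two south this two this X => two south this two this south X => two south this two this south south X => two south this two this south south south X => two south this two this south south south south X => two south this two this south south south south south X => two south this two this south south south south south two

S => S this X   [S -> S this X]
S this X => S this X this X   [S -> S this X]
S this X this X => two south this X this X   [S -> two south]
two south this X this X => two south this two this X   [X -> two]
two south this two this X => two south this two this south X   [X -> south X]
two south this two this south X => two south this two this south south X   [X -> south X]
two south this two this south south X => two south this two this south south south X   [X -> south X]
two south this two this south south south X => two south this two this south south south south X   [X -> south X]
two south this two this south south south south X => two south this two this south south south south south X   [X -> south X]
two south this two this south south south south south X => two south this two this south south south south south two   [X -> two]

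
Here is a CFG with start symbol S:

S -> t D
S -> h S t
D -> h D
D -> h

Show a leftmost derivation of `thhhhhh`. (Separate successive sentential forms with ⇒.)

S⇒tD⇒thD⇒thhD⇒thhhD⇒thhhhD⇒thhhhhD⇒thhhhhh

S ⇒ tD   [S -> t D]
tD ⇒ thD   [D -> h D]
thD ⇒ thhD   [D -> h D]
thhD ⇒ thhhD   [D -> h D]
thhhD ⇒ thhhhD   [D -> h D]
thhhhD ⇒ thhhhhD   [D -> h D]
thhhhhD ⇒ thhhhhh   [D -> h]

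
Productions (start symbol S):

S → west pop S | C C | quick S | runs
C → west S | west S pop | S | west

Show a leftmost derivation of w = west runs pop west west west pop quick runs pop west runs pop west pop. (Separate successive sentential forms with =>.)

S => C C => west S pop C => west runs pop C => west runs pop west S pop => west runs pop west C C pop => west runs pop west S C pop => west runs pop west C C C pop => west runs pop west west S pop C C pop => west runs pop west west west pop S pop C C pop => west runs pop west west west pop quick S pop C C pop => west runs pop west west west pop quick runs pop C C pop => west runs pop west west west pop quick runs pop west S pop C pop => west runs pop west west west pop quick runs pop west runs pop C pop => west runs pop west west west pop quick runs pop west runs pop west pop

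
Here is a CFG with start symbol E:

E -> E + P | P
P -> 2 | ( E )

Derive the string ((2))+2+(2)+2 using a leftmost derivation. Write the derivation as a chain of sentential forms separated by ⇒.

E⇒E+P⇒E+P+P⇒E+P+P+P⇒P+P+P+P⇒(E)+P+P+P⇒(P)+P+P+P⇒((E))+P+P+P⇒((P))+P+P+P⇒((2))+P+P+P⇒((2))+2+P+P⇒((2))+2+(E)+P⇒((2))+2+(P)+P⇒((2))+2+(2)+P⇒((2))+2+(2)+2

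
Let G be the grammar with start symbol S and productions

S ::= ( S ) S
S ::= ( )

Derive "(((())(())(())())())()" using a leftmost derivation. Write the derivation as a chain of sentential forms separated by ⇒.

S⇒(S)S⇒((S)S)S⇒(((S)S)S)S⇒(((())S)S)S⇒(((())(S)S)S)S⇒(((())(())S)S)S⇒(((())(())(S)S)S)S⇒(((())(())(())S)S)S⇒(((())(())(())())S)S⇒(((())(())(())())())S⇒(((())(())(())())())()

S ⇒ (S)S   [S ::= ( S ) S]
(S)S ⇒ ((S)S)S   [S ::= ( S ) S]
((S)S)S ⇒ (((S)S)S)S   [S ::= ( S ) S]
(((S)S)S)S ⇒ (((())S)S)S   [S ::= ( )]
(((())S)S)S ⇒ (((())(S)S)S)S   [S ::= ( S ) S]
(((())(S)S)S)S ⇒ (((())(())S)S)S   [S ::= ( )]
(((())(())S)S)S ⇒ (((())(())(S)S)S)S   [S ::= ( S ) S]
(((())(())(S)S)S)S ⇒ (((())(())(())S)S)S   [S ::= ( )]
(((())(())(())S)S)S ⇒ (((())(())(())())S)S   [S ::= ( )]
(((())(())(())())S)S ⇒ (((())(())(())())())S   [S ::= ( )]
(((())(())(())())())S ⇒ (((())(())(())())())()   [S ::= ( )]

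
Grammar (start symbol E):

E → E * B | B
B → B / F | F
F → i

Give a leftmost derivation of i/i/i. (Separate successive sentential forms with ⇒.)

E⇒B⇒B/F⇒B/F/F⇒F/F/F⇒i/F/F⇒i/i/F⇒i/i/i

E ⇒ B   [E → B]
B ⇒ B/F   [B → B / F]
B/F ⇒ B/F/F   [B → B / F]
B/F/F ⇒ F/F/F   [B → F]
F/F/F ⇒ i/F/F   [F → i]
i/F/F ⇒ i/i/F   [F → i]
i/i/F ⇒ i/i/i   [F → i]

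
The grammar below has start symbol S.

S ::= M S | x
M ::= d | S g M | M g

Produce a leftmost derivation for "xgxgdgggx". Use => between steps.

S => MS   [S ::= M S]
MS => SgMS   [M ::= S g M]
SgMS => xgMS   [S ::= x]
xgMS => xgMgS   [M ::= M g]
xgMgS => xgSgMgS   [M ::= S g M]
xgSgMgS => xgxgMgS   [S ::= x]
xgxgMgS => xgxgMggS   [M ::= M g]
xgxgMggS => xgxgMgggS   [M ::= M g]
xgxgMgggS => xgxgdgggS   [M ::= d]
xgxgdgggS => xgxgdgggx   [S ::= x]

S => MS => SgMS => xgMS => xgMgS => xgSgMgS => xgxgMgS => xgxgMggS => xgxgMgggS => xgxgdgggS => xgxgdgggx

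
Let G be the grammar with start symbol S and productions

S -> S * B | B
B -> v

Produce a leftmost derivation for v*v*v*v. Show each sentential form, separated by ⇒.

S ⇒ S*B ⇒ S*B*B ⇒ S*B*B*B ⇒ B*B*B*B ⇒ v*B*B*B ⇒ v*v*B*B ⇒ v*v*v*B ⇒ v*v*v*v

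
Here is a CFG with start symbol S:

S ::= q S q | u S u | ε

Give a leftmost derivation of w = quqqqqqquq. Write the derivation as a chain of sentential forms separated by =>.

S => qSq => quSuq => quqSquq => quqqSqquq => quqqqSqqquq => quqqqqqquq

S => qSq   [S ::= q S q]
qSq => quSuq   [S ::= u S u]
quSuq => quqSquq   [S ::= q S q]
quqSquq => quqqSqquq   [S ::= q S q]
quqqSqquq => quqqqSqqquq   [S ::= q S q]
quqqqSqqquq => quqqqqqquq   [S ::= ε]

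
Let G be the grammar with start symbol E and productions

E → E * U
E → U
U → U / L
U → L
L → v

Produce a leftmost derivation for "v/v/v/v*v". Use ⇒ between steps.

E⇒E*U⇒U*U⇒U/L*U⇒U/L/L*U⇒U/L/L/L*U⇒L/L/L/L*U⇒v/L/L/L*U⇒v/v/L/L*U⇒v/v/v/L*U⇒v/v/v/v*U⇒v/v/v/v*L⇒v/v/v/v*v

E ⇒ E*U   [E → E * U]
E*U ⇒ U*U   [E → U]
U*U ⇒ U/L*U   [U → U / L]
U/L*U ⇒ U/L/L*U   [U → U / L]
U/L/L*U ⇒ U/L/L/L*U   [U → U / L]
U/L/L/L*U ⇒ L/L/L/L*U   [U → L]
L/L/L/L*U ⇒ v/L/L/L*U   [L → v]
v/L/L/L*U ⇒ v/v/L/L*U   [L → v]
v/v/L/L*U ⇒ v/v/v/L*U   [L → v]
v/v/v/L*U ⇒ v/v/v/v*U   [L → v]
v/v/v/v*U ⇒ v/v/v/v*L   [U → L]
v/v/v/v*L ⇒ v/v/v/v*v   [L → v]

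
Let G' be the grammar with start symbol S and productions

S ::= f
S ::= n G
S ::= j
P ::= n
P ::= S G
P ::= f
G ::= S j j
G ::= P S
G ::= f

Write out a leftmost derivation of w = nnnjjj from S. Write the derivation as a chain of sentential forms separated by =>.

S => nG => nPS => nnS => nnnG => nnnSjj => nnnjjj

S => nG   [S ::= n G]
nG => nPS   [G ::= P S]
nPS => nnS   [P ::= n]
nnS => nnnG   [S ::= n G]
nnnG => nnnSjj   [G ::= S j j]
nnnSjj => nnnjjj   [S ::= j]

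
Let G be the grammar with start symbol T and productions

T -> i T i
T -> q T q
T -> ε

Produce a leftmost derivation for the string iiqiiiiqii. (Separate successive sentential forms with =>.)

T => iTi => iiTii => iiqTqii => iiqiTiqii => iiqiiTiiqii => iiqiiiiqii

T => iTi   [T -> i T i]
iTi => iiTii   [T -> i T i]
iiTii => iiqTqii   [T -> q T q]
iiqTqii => iiqiTiqii   [T -> i T i]
iiqiTiqii => iiqiiTiiqii   [T -> i T i]
iiqiiTiiqii => iiqiiiiqii   [T -> ε]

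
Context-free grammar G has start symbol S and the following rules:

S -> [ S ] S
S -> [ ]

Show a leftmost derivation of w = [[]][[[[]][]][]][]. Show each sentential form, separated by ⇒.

S⇒[S]S⇒[[]]S⇒[[]][S]S⇒[[]][[S]S]S⇒[[]][[[S]S]S]S⇒[[]][[[[]]S]S]S⇒[[]][[[[]][]]S]S⇒[[]][[[[]][]][]]S⇒[[]][[[[]][]][]][]

S ⇒ [S]S   [S -> [ S ] S]
[S]S ⇒ [[]]S   [S -> [ ]]
[[]]S ⇒ [[]][S]S   [S -> [ S ] S]
[[]][S]S ⇒ [[]][[S]S]S   [S -> [ S ] S]
[[]][[S]S]S ⇒ [[]][[[S]S]S]S   [S -> [ S ] S]
[[]][[[S]S]S]S ⇒ [[]][[[[]]S]S]S   [S -> [ ]]
[[]][[[[]]S]S]S ⇒ [[]][[[[]][]]S]S   [S -> [ ]]
[[]][[[[]][]]S]S ⇒ [[]][[[[]][]][]]S   [S -> [ ]]
[[]][[[[]][]][]]S ⇒ [[]][[[[]][]][]][]   [S -> [ ]]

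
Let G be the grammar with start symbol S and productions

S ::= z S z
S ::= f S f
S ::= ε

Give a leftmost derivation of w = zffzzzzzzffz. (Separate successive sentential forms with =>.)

S => zSz => zfSfz => zffSffz => zffzSzffz => zffzzSzzffz => zffzzzSzzzffz => zffzzzzzzffz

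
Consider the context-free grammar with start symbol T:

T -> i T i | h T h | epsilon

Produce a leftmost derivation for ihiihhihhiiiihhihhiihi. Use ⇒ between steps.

T ⇒ iTi   [T -> i T i]
iTi ⇒ ihThi   [T -> h T h]
ihThi ⇒ ihiTihi   [T -> i T i]
ihiTihi ⇒ ihiiTiihi   [T -> i T i]
ihiiTiihi ⇒ ihiihThiihi   [T -> h T h]
ihiihThiihi ⇒ ihiihhThhiihi   [T -> h T h]
ihiihhThhiihi ⇒ ihiihhiTihhiihi   [T -> i T i]
ihiihhiTihhiihi ⇒ ihiihhihThihhiihi   [T -> h T h]
ihiihhihThihhiihi ⇒ ihiihhihhThhihhiihi   [T -> h T h]
ihiihhihhThhihhiihi ⇒ ihiihhihhiTihhihhiihi   [T -> i T i]
ihiihhihhiTihhihhiihi ⇒ ihiihhihhiiTiihhihhiihi   [T -> i T i]
ihiihhihhiiTiihhihhiihi ⇒ ihiihhihhiiiihhihhiihi   [T -> epsilon]

T ⇒ iTi ⇒ ihThi ⇒ ihiTihi ⇒ ihiiTiihi ⇒ ihiihThiihi ⇒ ihiihhThhiihi ⇒ ihiihhiTihhiihi ⇒ ihiihhihThihhiihi ⇒ ihiihhihhThhihhiihi ⇒ ihiihhihhiTihhihhiihi ⇒ ihiihhihhiiTiihhihhiihi ⇒ ihiihhihhiiiihhihhiihi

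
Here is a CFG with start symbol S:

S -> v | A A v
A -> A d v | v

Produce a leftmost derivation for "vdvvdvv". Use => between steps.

S => AAv   [S -> A A v]
AAv => AdvAv   [A -> A d v]
AdvAv => vdvAv   [A -> v]
vdvAv => vdvAdvv   [A -> A d v]
vdvAdvv => vdvvdvv   [A -> v]

S => AAv => AdvAv => vdvAv => vdvAdvv => vdvvdvv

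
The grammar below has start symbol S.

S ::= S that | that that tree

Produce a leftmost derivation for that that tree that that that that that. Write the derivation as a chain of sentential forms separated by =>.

S => S that   [S ::= S that]
S that => S that that   [S ::= S that]
S that that => S that that that   [S ::= S that]
S that that that => S that that that that   [S ::= S that]
S that that that that => S that that that that that   [S ::= S that]
S that that that that that => that that tree that that that that that   [S ::= that that tree]

S => S that => S that that => S that that that => S that that that that => S that that that that that => that that tree that that that that that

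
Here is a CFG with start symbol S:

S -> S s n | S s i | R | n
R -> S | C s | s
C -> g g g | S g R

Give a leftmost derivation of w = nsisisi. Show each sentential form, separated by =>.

S => Ssi   [S -> S s i]
Ssi => Ssisi   [S -> S s i]
Ssisi => Ssisisi   [S -> S s i]
Ssisisi => nsisisi   [S -> n]

S=>Ssi=>Ssisi=>Ssisisi=>nsisisi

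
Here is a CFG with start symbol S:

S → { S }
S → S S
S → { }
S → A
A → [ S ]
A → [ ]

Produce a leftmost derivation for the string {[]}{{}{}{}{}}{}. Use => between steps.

S=>SS=>{S}S=>{A}S=>{[]}S=>{[]}SS=>{[]}{S}S=>{[]}{SS}S=>{[]}{SSS}S=>{[]}{SSSS}S=>{[]}{{}SSS}S=>{[]}{{}{}SS}S=>{[]}{{}{}{}S}S=>{[]}{{}{}{}{}}S=>{[]}{{}{}{}{}}{}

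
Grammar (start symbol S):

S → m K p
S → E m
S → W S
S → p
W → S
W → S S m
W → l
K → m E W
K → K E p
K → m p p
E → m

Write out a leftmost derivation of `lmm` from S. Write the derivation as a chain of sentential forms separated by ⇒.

S ⇒ WS ⇒ lS ⇒ lEm ⇒ lmm

S ⇒ WS   [S → W S]
WS ⇒ lS   [W → l]
lS ⇒ lEm   [S → E m]
lEm ⇒ lmm   [E → m]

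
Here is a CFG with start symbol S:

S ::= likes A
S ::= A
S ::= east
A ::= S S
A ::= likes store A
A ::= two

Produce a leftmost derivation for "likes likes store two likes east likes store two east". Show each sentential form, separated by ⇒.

S ⇒ likes A ⇒ likes likes store A ⇒ likes likes store S S ⇒ likes likes store A S ⇒ likes likes store two S ⇒ likes likes store two A ⇒ likes likes store two S S ⇒ likes likes store two likes A S ⇒ likes likes store two likes S S S ⇒ likes likes store two likes east S S ⇒ likes likes store two likes east A S ⇒ likes likes store two likes east likes store A S ⇒ likes likes store two likes east likes store two S ⇒ likes likes store two likes east likes store two east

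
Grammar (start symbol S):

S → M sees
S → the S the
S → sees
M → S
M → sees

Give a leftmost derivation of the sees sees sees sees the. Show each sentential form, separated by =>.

S => the S the => the M sees the => the S sees the => the M sees sees the => the S sees sees the => the M sees sees sees the => the S sees sees sees the => the sees sees sees sees the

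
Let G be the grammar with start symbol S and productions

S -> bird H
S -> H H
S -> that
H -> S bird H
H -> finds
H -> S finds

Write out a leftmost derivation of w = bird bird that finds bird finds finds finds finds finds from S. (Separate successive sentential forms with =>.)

S => bird H   [S -> bird H]
bird H => bird S bird H   [H -> S bird H]
bird S bird H => bird bird H bird H   [S -> bird H]
bird bird H bird H => bird bird S finds bird H   [H -> S finds]
bird bird S finds bird H => bird bird that finds bird H   [S -> that]
bird bird that finds bird H => bird bird that finds bird S finds   [H -> S finds]
bird bird that finds bird S finds => bird bird that finds bird H H finds   [S -> H H]
bird bird that finds bird H H finds => bird bird that finds bird S finds H finds   [H -> S finds]
bird bird that finds bird S finds H finds => bird bird that finds bird H H finds H finds   [S -> H H]
bird bird that finds bird H H finds H finds => bird bird that finds bird finds H finds H finds   [H -> finds]
bird bird that finds bird finds H finds H finds => bird bird that finds bird finds finds finds H finds   [H -> finds]
bird bird that finds bird finds finds finds H finds => bird bird that finds bird finds finds finds finds finds   [H -> finds]

S => bird H => bird S bird H => bird bird H bird H => bird bird S finds bird H => bird bird that finds bird H => bird bird that finds bird S finds => bird bird that finds bird H H finds => bird bird that finds bird S finds H finds => bird bird that finds bird H H finds H finds => bird bird that finds bird finds H finds H finds => bird bird that finds bird finds finds finds H finds => bird bird that finds bird finds finds finds finds finds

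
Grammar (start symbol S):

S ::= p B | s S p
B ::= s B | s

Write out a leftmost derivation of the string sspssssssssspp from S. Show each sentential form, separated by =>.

S => sSp   [S ::= s S p]
sSp => ssSpp   [S ::= s S p]
ssSpp => sspBpp   [S ::= p B]
sspBpp => sspsBpp   [B ::= s B]
sspsBpp => sspssBpp   [B ::= s B]
sspssBpp => sspsssBpp   [B ::= s B]
sspsssBpp => sspssssBpp   [B ::= s B]
sspssssBpp => sspsssssBpp   [B ::= s B]
sspsssssBpp => sspssssssBpp   [B ::= s B]
sspssssssBpp => sspsssssssBpp   [B ::= s B]
sspsssssssBpp => sspssssssssBpp   [B ::= s B]
sspssssssssBpp => sspssssssssspp   [B ::= s]

S => sSp => ssSpp => sspBpp => sspsBpp => sspssBpp => sspsssBpp => sspssssBpp => sspsssssBpp => sspssssssBpp => sspsssssssBpp => sspssssssssBpp => sspssssssssspp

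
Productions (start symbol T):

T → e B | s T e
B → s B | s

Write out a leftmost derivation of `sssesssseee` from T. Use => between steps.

T => sTe => ssTee => sssTeee => ssseBeee => sssesBeee => sssessBeee => sssesssBeee => sssesssseee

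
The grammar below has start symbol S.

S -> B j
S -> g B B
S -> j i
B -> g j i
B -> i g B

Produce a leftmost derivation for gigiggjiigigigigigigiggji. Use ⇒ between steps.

S⇒gBB⇒gigBB⇒gigigBB⇒gigiggjiB⇒gigiggjiigB⇒gigiggjiigigB⇒gigiggjiigigigB⇒gigiggjiigigigigB⇒gigiggjiigigigigigB⇒gigiggjiigigigigigigB⇒gigiggjiigigigigigigigB⇒gigiggjiigigigigigigiggji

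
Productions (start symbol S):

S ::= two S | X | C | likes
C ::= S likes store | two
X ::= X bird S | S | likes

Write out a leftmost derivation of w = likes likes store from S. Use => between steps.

S => C => S likes store => likes likes store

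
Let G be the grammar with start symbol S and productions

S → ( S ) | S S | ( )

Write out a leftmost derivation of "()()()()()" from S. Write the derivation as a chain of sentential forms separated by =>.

S => SS => ()S => ()SS => ()SSS => ()SSSS => ()()SSS => ()()()SS => ()()()()S => ()()()()()

S => SS   [S → S S]
SS => ()S   [S → ( )]
()S => ()SS   [S → S S]
()SS => ()SSS   [S → S S]
()SSS => ()SSSS   [S → S S]
()SSSS => ()()SSS   [S → ( )]
()()SSS => ()()()SS   [S → ( )]
()()()SS => ()()()()S   [S → ( )]
()()()()S => ()()()()()   [S → ( )]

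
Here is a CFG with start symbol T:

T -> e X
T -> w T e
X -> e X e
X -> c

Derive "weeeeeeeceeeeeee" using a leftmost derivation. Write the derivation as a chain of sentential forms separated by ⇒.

T ⇒ wTe ⇒ weXe ⇒ weeXee ⇒ weeeXeee ⇒ weeeeXeeee ⇒ weeeeeXeeeee ⇒ weeeeeeXeeeeee ⇒ weeeeeeeXeeeeeee ⇒ weeeeeeeceeeeeee

T ⇒ wTe   [T -> w T e]
wTe ⇒ weXe   [T -> e X]
weXe ⇒ weeXee   [X -> e X e]
weeXee ⇒ weeeXeee   [X -> e X e]
weeeXeee ⇒ weeeeXeeee   [X -> e X e]
weeeeXeeee ⇒ weeeeeXeeeee   [X -> e X e]
weeeeeXeeeee ⇒ weeeeeeXeeeeee   [X -> e X e]
weeeeeeXeeeeee ⇒ weeeeeeeXeeeeeee   [X -> e X e]
weeeeeeeXeeeeeee ⇒ weeeeeeeceeeeeee   [X -> c]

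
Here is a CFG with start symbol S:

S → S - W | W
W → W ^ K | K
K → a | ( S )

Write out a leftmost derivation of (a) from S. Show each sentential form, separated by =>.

S => W   [S → W]
W => K   [W → K]
K => (S)   [K → ( S )]
(S) => (W)   [S → W]
(W) => (K)   [W → K]
(K) => (a)   [K → a]

S => W => K => (S) => (W) => (K) => (a)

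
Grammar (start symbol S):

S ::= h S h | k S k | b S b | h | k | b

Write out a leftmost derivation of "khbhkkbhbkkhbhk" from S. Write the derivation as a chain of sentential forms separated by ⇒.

S⇒kSk⇒khShk⇒khbSbhk⇒khbhShbhk⇒khbhkSkhbhk⇒khbhkkSkkhbhk⇒khbhkkbSbkkhbhk⇒khbhkkbhbkkhbhk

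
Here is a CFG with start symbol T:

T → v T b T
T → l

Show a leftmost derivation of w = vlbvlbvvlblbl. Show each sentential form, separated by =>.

T=>vTbT=>vlbT=>vlbvTbT=>vlbvlbT=>vlbvlbvTbT=>vlbvlbvvTbTbT=>vlbvlbvvlbTbT=>vlbvlbvvlblbT=>vlbvlbvvlblbl

T => vTbT   [T → v T b T]
vTbT => vlbT   [T → l]
vlbT => vlbvTbT   [T → v T b T]
vlbvTbT => vlbvlbT   [T → l]
vlbvlbT => vlbvlbvTbT   [T → v T b T]
vlbvlbvTbT => vlbvlbvvTbTbT   [T → v T b T]
vlbvlbvvTbTbT => vlbvlbvvlbTbT   [T → l]
vlbvlbvvlbTbT => vlbvlbvvlblbT   [T → l]
vlbvlbvvlblbT => vlbvlbvvlblbl   [T → l]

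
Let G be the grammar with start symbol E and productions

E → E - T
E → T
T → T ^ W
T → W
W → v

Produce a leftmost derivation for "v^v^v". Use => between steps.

E => T => T^W => T^W^W => W^W^W => v^W^W => v^v^W => v^v^v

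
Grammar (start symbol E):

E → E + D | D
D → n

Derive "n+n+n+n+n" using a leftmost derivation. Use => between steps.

E => E+D => E+D+D => E+D+D+D => E+D+D+D+D => D+D+D+D+D => n+D+D+D+D => n+n+D+D+D => n+n+n+D+D => n+n+n+n+D => n+n+n+n+n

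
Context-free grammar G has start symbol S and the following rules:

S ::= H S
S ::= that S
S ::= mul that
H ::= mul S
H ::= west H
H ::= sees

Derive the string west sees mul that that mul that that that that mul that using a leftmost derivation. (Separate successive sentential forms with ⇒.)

S ⇒ H S   [S ::= H S]
H S ⇒ west H S   [H ::= west H]
west H S ⇒ west sees S   [H ::= sees]
west sees S ⇒ west sees H S   [S ::= H S]
west sees H S ⇒ west sees mul S S   [H ::= mul S]
west sees mul S S ⇒ west sees mul that S S   [S ::= that S]
west sees mul that S S ⇒ west sees mul that that S S   [S ::= that S]
west sees mul that that S S ⇒ west sees mul that that mul that S   [S ::= mul that]
west sees mul that that mul that S ⇒ west sees mul that that mul that that S   [S ::= that S]
west sees mul that that mul that that S ⇒ west sees mul that that mul that that that S   [S ::= that S]
west sees mul that that mul that that that S ⇒ west sees mul that that mul that that that that S   [S ::= that S]
west sees mul that that mul that that that that S ⇒ west sees mul that that mul that that that that mul that   [S ::= mul that]

S ⇒ H S ⇒ west H S ⇒ west sees S ⇒ west sees H S ⇒ west sees mul S S ⇒ west sees mul that S S ⇒ west sees mul that that S S ⇒ west sees mul that that mul that S ⇒ west sees mul that that mul that that S ⇒ west sees mul that that mul that that that S ⇒ west sees mul that that mul that that that that S ⇒ west sees mul that that mul that that that that mul that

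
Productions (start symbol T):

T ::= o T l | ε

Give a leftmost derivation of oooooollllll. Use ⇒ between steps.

T⇒oTl⇒ooTll⇒oooTlll⇒ooooTllll⇒oooooTlllll⇒ooooooTllllll⇒oooooollllll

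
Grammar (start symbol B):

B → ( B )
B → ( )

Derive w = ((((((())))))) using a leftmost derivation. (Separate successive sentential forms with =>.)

B => (B) => ((B)) => (((B))) => ((((B)))) => (((((B))))) => ((((((B)))))) => ((((((()))))))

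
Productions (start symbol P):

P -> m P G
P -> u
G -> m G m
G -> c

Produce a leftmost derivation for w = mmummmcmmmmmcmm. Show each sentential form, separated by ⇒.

P ⇒ mPG ⇒ mmPGG ⇒ mmuGG ⇒ mmumGmG ⇒ mmummGmmG ⇒ mmummmGmmmG ⇒ mmummmcmmmG ⇒ mmummmcmmmmGm ⇒ mmummmcmmmmmGmm ⇒ mmummmcmmmmmcmm

P ⇒ mPG   [P -> m P G]
mPG ⇒ mmPGG   [P -> m P G]
mmPGG ⇒ mmuGG   [P -> u]
mmuGG ⇒ mmumGmG   [G -> m G m]
mmumGmG ⇒ mmummGmmG   [G -> m G m]
mmummGmmG ⇒ mmummmGmmmG   [G -> m G m]
mmummmGmmmG ⇒ mmummmcmmmG   [G -> c]
mmummmcmmmG ⇒ mmummmcmmmmGm   [G -> m G m]
mmummmcmmmmGm ⇒ mmummmcmmmmmGmm   [G -> m G m]
mmummmcmmmmmGmm ⇒ mmummmcmmmmmcmm   [G -> c]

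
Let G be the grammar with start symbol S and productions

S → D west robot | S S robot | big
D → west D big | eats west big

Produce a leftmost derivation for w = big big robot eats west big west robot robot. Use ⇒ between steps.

S ⇒ S S robot ⇒ S S robot S robot ⇒ big S robot S robot ⇒ big big robot S robot ⇒ big big robot D west robot robot ⇒ big big robot eats west big west robot robot

S ⇒ S S robot   [S → S S robot]
S S robot ⇒ S S robot S robot   [S → S S robot]
S S robot S robot ⇒ big S robot S robot   [S → big]
big S robot S robot ⇒ big big robot S robot   [S → big]
big big robot S robot ⇒ big big robot D west robot robot   [S → D west robot]
big big robot D west robot robot ⇒ big big robot eats west big west robot robot   [D → eats west big]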